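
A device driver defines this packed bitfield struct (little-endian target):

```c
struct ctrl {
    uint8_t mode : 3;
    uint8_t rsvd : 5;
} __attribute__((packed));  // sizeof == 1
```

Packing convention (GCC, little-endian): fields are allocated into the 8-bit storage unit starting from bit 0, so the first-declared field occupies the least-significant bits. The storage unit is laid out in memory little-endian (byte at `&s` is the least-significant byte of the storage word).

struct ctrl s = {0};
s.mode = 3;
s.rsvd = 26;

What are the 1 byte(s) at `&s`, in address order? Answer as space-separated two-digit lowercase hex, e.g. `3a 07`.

[0+:3] mode=3 & 0x7 = 0x3; word=0x03
[3+:5] rsvd=26 & 0x1f = 0x1a; word=0xd3
word = 0xd3 → little-endian bytes:
  [0]=0xd3

d3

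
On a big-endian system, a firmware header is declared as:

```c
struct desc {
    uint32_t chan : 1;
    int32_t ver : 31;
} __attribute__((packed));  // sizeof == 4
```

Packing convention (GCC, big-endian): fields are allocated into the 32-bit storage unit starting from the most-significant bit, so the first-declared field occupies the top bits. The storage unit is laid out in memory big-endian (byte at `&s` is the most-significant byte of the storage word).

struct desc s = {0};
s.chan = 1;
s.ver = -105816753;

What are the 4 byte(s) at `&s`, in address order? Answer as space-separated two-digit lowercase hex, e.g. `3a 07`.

f9 b1 5d 4f

chan:1 = 1 → 0x1 << 31 → word 0x80000000
ver:31 = -105816753 → 0x79b15d4f << 0 → word 0xf9b15d4f
word = 0xf9b15d4f → big-endian bytes:
  [0]=0xf9  [1]=0xb1  [2]=0x5d  [3]=0x4f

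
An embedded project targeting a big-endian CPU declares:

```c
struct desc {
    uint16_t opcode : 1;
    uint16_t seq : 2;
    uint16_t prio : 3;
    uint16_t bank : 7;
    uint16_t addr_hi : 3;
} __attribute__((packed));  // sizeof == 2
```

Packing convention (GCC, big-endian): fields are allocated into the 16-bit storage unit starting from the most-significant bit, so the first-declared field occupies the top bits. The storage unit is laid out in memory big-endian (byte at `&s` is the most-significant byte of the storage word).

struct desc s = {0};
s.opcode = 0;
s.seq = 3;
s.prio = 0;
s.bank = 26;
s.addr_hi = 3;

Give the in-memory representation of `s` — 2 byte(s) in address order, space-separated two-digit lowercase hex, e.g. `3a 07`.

[15+:1] opcode=0 & 0x1 = 0x0; word=0x0000
[13+:2] seq=3 & 0x3 = 0x3; word=0x6000
[10+:3] prio=0 & 0x7 = 0x0; word=0x6000
[3+:7] bank=26 & 0x7f = 0x1a; word=0x60d0
[0+:3] addr_hi=3 & 0x7 = 0x3; word=0x60d3
word = 0x60d3 → big-endian bytes:
  [0]=0x60  [1]=0xd3

60 d3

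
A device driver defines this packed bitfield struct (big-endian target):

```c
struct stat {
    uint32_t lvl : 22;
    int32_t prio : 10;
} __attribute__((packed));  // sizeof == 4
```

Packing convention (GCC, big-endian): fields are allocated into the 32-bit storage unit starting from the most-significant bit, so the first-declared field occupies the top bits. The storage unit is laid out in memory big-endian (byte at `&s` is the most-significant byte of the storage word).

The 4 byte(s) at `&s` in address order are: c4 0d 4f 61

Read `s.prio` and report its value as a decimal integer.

-159

[0]=0xc4 [1]=0x0d [2]=0x4f [3]=0x61 (big-endian) → word 0xc40d4f61
lvl:22 @ bit 10 → (0xc40d4f61>>10)&0x3fffff = 0x310353
prio:10 @ bit 0 → (0xc40d4f61>>0)&0x3ff = 0x361  ←
prio signed 10b, MSB=1: 865 - 1024 = -159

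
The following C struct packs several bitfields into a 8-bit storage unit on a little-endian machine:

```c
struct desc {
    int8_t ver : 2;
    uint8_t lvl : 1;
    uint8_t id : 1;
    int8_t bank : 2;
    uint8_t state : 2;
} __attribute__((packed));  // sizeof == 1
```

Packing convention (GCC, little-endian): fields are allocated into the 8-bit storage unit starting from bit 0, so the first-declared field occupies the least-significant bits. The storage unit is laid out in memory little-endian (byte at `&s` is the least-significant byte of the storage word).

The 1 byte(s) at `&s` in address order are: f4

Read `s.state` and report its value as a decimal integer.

3

[0]=0xf4 (little-endian) → word 0xf4
ver:2 @ bit 0 → (0xf4>>0)&0x3 = 0x0
lvl:1 @ bit 2 → (0xf4>>2)&0x1 = 0x1
id:1 @ bit 3 → (0xf4>>3)&0x1 = 0x0
bank:2 @ bit 4 → (0xf4>>4)&0x3 = 0x3
state:2 @ bit 6 → (0xf4>>6)&0x3 = 0x3  ←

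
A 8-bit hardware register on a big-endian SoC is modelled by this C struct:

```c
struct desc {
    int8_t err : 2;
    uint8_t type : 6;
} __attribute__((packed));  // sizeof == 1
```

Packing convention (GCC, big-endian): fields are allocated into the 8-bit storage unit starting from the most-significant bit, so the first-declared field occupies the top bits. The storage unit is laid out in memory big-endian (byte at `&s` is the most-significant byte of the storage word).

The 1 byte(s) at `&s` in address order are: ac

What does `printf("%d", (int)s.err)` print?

[0]=0xac (big-endian) → word 0xac
err [6+:2] = (word>>6) & 0x3 = 2  ←
type [0+:6] = (word>>0) & 0x3f = 44
err signed 2b, MSB=1: 2 - 4 = -2

-2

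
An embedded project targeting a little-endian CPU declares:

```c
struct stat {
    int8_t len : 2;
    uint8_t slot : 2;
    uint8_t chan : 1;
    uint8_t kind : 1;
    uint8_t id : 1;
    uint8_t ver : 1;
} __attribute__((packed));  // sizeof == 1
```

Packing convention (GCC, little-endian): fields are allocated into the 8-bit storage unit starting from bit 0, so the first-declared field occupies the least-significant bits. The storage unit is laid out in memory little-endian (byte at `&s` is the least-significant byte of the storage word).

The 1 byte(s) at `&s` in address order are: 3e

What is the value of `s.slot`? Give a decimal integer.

3

[0]=0x3e (little-endian) → word 0x3e
len:2 @ bit 0 → (0x3e>>0)&0x3 = 0x2
slot:2 @ bit 2 → (0x3e>>2)&0x3 = 0x3  ←
chan:1 @ bit 4 → (0x3e>>4)&0x1 = 0x1
kind:1 @ bit 5 → (0x3e>>5)&0x1 = 0x1
id:1 @ bit 6 → (0x3e>>6)&0x1 = 0x0
ver:1 @ bit 7 → (0x3e>>7)&0x1 = 0x0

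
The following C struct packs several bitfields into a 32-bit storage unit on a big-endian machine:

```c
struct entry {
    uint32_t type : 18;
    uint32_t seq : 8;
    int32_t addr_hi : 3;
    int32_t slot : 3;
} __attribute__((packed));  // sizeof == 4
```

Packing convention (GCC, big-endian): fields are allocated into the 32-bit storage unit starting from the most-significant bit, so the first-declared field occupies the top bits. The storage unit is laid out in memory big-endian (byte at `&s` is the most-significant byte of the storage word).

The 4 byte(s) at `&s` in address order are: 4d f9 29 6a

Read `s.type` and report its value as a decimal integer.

79844

[0]=0x4d [1]=0xf9 [2]=0x29 [3]=0x6a (big-endian) → word 0x4df9296a
type:18 @ bit 14 → (0x4df9296a>>14)&0x3ffff = 0x137e4  ←
seq:8 @ bit 6 → (0x4df9296a>>6)&0xff = 0xa5
addr_hi:3 @ bit 3 → (0x4df9296a>>3)&0x7 = 0x5
slot:3 @ bit 0 → (0x4df9296a>>0)&0x7 = 0x2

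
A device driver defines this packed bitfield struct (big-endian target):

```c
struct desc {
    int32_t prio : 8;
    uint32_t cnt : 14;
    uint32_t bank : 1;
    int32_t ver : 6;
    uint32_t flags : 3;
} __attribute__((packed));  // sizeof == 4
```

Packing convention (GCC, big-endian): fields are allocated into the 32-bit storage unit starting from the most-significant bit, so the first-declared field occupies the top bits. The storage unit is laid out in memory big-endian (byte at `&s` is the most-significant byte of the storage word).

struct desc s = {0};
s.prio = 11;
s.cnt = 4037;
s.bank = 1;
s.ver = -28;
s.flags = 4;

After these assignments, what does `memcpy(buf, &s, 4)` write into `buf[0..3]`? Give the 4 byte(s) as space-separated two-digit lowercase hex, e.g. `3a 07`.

0b 3f 17 24

prio (8b) val=11 bits=0xb at bit 24: 0x0b000000
cnt (14b) val=4037 bits=0xfc5 at bit 10: 0x0b3f1400
bank (1b) val=1 bits=0x1 at bit 9: 0x0b3f1600
ver (6b) val=-28 bits=0x24 at bit 3: 0x0b3f1720
flags (3b) val=4 bits=0x4 at bit 0: 0x0b3f1724
word = 0x0b3f1724 → big-endian bytes:
  [0]=0x0b  [1]=0x3f  [2]=0x17  [3]=0x24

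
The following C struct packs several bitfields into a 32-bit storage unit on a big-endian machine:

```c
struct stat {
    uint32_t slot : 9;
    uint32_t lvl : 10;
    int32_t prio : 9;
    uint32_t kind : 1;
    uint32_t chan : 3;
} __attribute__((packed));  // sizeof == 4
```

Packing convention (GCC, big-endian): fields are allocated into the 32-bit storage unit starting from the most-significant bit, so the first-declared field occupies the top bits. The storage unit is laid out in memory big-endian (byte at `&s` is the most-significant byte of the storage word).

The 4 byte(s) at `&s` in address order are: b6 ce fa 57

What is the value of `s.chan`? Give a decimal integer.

7

[0]=0xb6 [1]=0xce [2]=0xfa [3]=0x57 (big-endian) → word 0xb6cefa57
slot [23+:9] = (word>>23) & 0x1ff = 365
lvl [13+:10] = (word>>13) & 0x3ff = 631
prio [4+:9] = (word>>4) & 0x1ff = 421
kind [3+:1] = (word>>3) & 0x1 = 0
chan [0+:3] = (word>>0) & 0x7 = 7  ←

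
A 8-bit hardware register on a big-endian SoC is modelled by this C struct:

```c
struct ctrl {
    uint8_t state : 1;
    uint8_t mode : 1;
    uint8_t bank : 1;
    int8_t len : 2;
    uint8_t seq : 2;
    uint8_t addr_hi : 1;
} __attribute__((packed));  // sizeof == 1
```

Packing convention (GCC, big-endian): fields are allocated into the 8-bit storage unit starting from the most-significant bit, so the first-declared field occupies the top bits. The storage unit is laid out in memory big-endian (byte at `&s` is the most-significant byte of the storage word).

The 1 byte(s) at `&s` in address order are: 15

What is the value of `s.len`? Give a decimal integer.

[0]=0x15 (big-endian) → word 0x15
state [7+:1] = (word>>7) & 0x1 = 0
mode [6+:1] = (word>>6) & 0x1 = 0
bank [5+:1] = (word>>5) & 0x1 = 0
len [3+:2] = (word>>3) & 0x3 = 2  ←
seq [1+:2] = (word>>1) & 0x3 = 2
addr_hi [0+:1] = (word>>0) & 0x1 = 1
len signed 2b, MSB=1: 2 - 4 = -2

-2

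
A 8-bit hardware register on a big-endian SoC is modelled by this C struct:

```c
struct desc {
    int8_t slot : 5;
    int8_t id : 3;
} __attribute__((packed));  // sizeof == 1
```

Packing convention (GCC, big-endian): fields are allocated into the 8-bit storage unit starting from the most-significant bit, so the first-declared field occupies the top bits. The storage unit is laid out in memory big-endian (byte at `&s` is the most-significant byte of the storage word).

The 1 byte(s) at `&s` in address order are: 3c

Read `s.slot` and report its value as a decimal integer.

[0]=0x3c (big-endian) → word 0x3c
slot [3+:5] = (word>>3) & 0x1f = 7  ←
id [0+:3] = (word>>0) & 0x7 = 4
slot signed 5b, MSB=0: value = 7

7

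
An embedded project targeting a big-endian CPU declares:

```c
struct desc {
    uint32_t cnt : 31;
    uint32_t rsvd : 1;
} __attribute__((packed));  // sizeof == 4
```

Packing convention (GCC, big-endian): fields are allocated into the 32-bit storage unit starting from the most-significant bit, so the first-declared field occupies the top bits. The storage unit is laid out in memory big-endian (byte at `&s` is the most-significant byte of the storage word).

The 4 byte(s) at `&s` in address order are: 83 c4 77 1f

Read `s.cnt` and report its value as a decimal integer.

1105345423

[0]=0x83 [1]=0xc4 [2]=0x77 [3]=0x1f (big-endian) → word 0x83c4771f
cnt:31 @ bit 1 → (0x83c4771f>>1)&0x7fffffff = 0x41e23b8f  ←
rsvd:1 @ bit 0 → (0x83c4771f>>0)&0x1 = 0x1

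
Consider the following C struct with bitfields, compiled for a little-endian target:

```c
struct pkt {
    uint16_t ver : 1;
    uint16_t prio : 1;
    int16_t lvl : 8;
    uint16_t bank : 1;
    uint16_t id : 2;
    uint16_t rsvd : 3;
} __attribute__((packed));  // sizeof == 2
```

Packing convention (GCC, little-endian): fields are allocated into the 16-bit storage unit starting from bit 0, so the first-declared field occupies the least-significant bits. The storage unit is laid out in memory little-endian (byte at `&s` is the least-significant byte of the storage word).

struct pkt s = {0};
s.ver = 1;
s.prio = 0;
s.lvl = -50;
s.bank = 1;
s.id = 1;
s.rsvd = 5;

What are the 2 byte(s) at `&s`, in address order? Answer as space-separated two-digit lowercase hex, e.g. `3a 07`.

ver (1b) val=1 bits=0x1 at bit 0: 0x0001
prio (1b) val=0 bits=0x0 at bit 1: 0x0001
lvl (8b) val=-50 bits=0xce at bit 2: 0x0339
bank (1b) val=1 bits=0x1 at bit 10: 0x0739
id (2b) val=1 bits=0x1 at bit 11: 0x0f39
rsvd (3b) val=5 bits=0x5 at bit 13: 0xaf39
word = 0xaf39 → little-endian bytes:
  [0]=0x39  [1]=0xaf

39 af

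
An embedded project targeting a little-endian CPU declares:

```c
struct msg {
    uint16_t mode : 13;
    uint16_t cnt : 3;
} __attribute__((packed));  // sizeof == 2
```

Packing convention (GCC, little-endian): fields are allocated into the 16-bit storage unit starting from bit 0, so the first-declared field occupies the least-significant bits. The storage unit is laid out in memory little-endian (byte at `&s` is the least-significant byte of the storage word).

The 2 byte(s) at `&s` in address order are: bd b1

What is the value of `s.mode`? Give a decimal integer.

[0]=0xbd [1]=0xb1 (little-endian) → word 0xb1bd
mode:13 @ bit 0 → (0xb1bd>>0)&0x1fff = 0x11bd  ←
cnt:3 @ bit 13 → (0xb1bd>>13)&0x7 = 0x5

4541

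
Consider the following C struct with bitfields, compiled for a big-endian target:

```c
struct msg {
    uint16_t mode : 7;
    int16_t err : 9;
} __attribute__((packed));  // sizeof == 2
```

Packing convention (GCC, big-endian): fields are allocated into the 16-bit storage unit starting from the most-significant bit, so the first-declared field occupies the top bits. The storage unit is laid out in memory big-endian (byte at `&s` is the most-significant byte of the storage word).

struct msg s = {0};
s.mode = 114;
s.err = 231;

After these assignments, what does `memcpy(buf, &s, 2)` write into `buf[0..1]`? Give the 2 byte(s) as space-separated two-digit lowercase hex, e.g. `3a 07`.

e4 e7

mode (7b) val=114 bits=0x72 at bit 9: 0xe400
err (9b) val=231 bits=0xe7 at bit 0: 0xe4e7
word = 0xe4e7 → big-endian bytes:
  [0]=0xe4  [1]=0xe7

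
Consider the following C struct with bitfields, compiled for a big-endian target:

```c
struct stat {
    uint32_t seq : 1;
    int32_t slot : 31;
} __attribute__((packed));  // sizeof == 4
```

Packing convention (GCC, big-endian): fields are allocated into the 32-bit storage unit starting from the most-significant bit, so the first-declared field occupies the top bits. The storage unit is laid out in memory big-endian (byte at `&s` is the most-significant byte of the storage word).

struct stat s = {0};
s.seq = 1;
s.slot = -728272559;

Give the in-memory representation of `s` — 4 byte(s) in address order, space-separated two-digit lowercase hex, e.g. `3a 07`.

seq (1b) val=1 bits=0x1 at bit 31: 0x80000000
slot (31b) val=-728272559 bits=0x54977151 at bit 0: 0xd4977151
word = 0xd4977151 → big-endian bytes:
  [0]=0xd4  [1]=0x97  [2]=0x71  [3]=0x51

d4 97 71 51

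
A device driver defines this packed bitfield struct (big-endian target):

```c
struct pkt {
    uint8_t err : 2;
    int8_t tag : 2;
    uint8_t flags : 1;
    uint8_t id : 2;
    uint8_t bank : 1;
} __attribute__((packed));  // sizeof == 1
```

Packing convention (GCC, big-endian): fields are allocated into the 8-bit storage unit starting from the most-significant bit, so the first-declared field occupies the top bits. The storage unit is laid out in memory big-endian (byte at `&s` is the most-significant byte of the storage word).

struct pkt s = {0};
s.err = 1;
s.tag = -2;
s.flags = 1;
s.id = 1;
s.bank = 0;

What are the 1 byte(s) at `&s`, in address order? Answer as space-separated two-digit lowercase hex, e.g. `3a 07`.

err (2b) val=1 bits=0x1 at bit 6: 0x40
tag (2b) val=-2 bits=0x2 at bit 4: 0x60
flags (1b) val=1 bits=0x1 at bit 3: 0x68
id (2b) val=1 bits=0x1 at bit 1: 0x6a
bank (1b) val=0 bits=0x0 at bit 0: 0x6a
word = 0x6a → big-endian bytes:
  [0]=0x6a

6a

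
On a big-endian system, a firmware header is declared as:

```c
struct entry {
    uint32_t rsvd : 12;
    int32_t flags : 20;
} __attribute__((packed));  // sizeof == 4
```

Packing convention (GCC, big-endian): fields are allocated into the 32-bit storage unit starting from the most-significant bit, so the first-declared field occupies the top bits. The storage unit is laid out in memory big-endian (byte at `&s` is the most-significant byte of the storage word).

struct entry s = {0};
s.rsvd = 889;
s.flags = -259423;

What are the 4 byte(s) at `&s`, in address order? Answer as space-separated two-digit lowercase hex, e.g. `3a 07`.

[20+:12] rsvd=889 & 0xfff = 0x379; word=0x37900000
[0+:20] flags=-259423 & 0xfffff = 0xc0aa1; word=0x379c0aa1
word = 0x379c0aa1 → big-endian bytes:
  [0]=0x37  [1]=0x9c  [2]=0x0a  [3]=0xa1

37 9c 0a a1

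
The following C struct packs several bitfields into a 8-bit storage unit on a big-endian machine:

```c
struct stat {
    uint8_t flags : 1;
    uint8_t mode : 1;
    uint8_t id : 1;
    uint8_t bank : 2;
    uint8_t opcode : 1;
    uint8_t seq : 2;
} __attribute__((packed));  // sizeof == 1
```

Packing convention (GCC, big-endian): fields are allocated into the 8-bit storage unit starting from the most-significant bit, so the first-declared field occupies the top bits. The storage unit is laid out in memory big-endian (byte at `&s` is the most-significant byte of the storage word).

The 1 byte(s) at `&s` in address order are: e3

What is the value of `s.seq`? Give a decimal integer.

3

[0]=0xe3 (big-endian) → word 0xe3
flags:1 @ bit 7 → (0xe3>>7)&0x1 = 0x1
mode:1 @ bit 6 → (0xe3>>6)&0x1 = 0x1
id:1 @ bit 5 → (0xe3>>5)&0x1 = 0x1
bank:2 @ bit 3 → (0xe3>>3)&0x3 = 0x0
opcode:1 @ bit 2 → (0xe3>>2)&0x1 = 0x0
seq:2 @ bit 0 → (0xe3>>0)&0x3 = 0x3  ←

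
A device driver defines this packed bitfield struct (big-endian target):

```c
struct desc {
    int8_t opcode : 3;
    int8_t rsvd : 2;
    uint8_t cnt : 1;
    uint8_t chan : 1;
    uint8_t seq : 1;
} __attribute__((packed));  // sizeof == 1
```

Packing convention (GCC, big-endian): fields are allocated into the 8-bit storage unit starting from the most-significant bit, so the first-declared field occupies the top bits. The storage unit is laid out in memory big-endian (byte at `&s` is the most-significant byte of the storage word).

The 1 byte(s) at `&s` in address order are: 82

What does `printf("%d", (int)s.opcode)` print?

[0]=0x82 (big-endian) → word 0x82
opcode [5+:3] = (word>>5) & 0x7 = 4  ←
rsvd [3+:2] = (word>>3) & 0x3 = 0
cnt [2+:1] = (word>>2) & 0x1 = 0
chan [1+:1] = (word>>1) & 0x1 = 1
seq [0+:1] = (word>>0) & 0x1 = 0
opcode signed 3b, MSB=1: 4 - 8 = -4

-4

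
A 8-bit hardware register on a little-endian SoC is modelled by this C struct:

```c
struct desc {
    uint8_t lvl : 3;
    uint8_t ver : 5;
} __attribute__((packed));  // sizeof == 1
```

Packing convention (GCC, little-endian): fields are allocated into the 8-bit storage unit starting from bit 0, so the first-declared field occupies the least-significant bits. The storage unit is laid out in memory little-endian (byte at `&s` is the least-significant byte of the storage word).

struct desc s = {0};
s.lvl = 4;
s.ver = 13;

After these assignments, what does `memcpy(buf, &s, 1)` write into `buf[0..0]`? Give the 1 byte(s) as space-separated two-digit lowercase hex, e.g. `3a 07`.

lvl:3 = 4 → 0x4 << 0 → word 0x04
ver:5 = 13 → 0xd << 3 → word 0x6c
word = 0x6c → little-endian bytes:
  [0]=0x6c

6c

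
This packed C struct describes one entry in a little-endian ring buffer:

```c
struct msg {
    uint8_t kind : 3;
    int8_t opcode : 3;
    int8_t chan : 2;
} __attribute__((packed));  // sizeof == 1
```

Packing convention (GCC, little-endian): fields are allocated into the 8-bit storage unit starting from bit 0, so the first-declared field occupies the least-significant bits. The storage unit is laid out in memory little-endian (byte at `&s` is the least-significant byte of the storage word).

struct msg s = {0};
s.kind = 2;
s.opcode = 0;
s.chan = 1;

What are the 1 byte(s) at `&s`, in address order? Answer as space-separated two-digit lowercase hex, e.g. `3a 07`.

[0+:3] kind=2 & 0x7 = 0x2; word=0x02
[3+:3] opcode=0 & 0x7 = 0x0; word=0x02
[6+:2] chan=1 & 0x3 = 0x1; word=0x42
word = 0x42 → little-endian bytes:
  [0]=0x42

42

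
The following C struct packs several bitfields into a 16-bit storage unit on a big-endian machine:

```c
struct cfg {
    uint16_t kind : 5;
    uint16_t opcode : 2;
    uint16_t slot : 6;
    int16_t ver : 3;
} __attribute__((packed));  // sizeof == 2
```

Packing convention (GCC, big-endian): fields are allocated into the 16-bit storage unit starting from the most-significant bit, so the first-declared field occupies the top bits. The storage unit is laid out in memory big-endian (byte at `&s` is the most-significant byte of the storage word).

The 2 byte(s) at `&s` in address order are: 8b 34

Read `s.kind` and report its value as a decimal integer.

17

[0]=0x8b [1]=0x34 (big-endian) → word 0x8b34
kind:5 @ bit 11 → (0x8b34>>11)&0x1f = 0x11  ←
opcode:2 @ bit 9 → (0x8b34>>9)&0x3 = 0x1
slot:6 @ bit 3 → (0x8b34>>3)&0x3f = 0x26
ver:3 @ bit 0 → (0x8b34>>0)&0x7 = 0x4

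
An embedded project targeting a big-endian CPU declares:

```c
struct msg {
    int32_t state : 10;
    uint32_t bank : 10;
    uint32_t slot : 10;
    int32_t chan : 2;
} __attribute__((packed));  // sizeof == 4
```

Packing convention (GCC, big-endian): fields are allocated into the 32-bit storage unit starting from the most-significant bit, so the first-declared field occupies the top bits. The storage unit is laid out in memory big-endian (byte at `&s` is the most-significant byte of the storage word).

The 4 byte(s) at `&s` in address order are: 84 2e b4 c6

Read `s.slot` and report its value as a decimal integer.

305

[0]=0x84 [1]=0x2e [2]=0xb4 [3]=0xc6 (big-endian) → word 0x842eb4c6
state:10 @ bit 22 → (0x842eb4c6>>22)&0x3ff = 0x210
bank:10 @ bit 12 → (0x842eb4c6>>12)&0x3ff = 0x2eb
slot:10 @ bit 2 → (0x842eb4c6>>2)&0x3ff = 0x131  ←
chan:2 @ bit 0 → (0x842eb4c6>>0)&0x3 = 0x2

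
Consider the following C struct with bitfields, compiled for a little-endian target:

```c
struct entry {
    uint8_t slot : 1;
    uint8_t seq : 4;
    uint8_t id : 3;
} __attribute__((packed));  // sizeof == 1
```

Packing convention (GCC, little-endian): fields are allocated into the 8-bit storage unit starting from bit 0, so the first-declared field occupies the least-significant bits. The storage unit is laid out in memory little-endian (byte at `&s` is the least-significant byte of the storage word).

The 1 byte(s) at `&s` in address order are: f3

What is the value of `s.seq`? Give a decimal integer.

[0]=0xf3 (little-endian) → word 0xf3
slot:1 @ bit 0 → (0xf3>>0)&0x1 = 0x1
seq:4 @ bit 1 → (0xf3>>1)&0xf = 0x9  ←
id:3 @ bit 5 → (0xf3>>5)&0x7 = 0x7

9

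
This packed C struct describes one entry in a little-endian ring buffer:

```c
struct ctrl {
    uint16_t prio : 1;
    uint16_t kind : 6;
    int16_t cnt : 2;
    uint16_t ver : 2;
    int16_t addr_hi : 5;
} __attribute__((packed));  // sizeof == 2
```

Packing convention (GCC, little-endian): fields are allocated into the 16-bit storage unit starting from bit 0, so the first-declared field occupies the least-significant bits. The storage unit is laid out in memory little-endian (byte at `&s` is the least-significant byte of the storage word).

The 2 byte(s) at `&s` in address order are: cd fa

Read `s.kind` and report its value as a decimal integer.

[0]=0xcd [1]=0xfa (little-endian) → word 0xfacd
prio [0+:1] = (word>>0) & 0x1 = 1
kind [1+:6] = (word>>1) & 0x3f = 38  ←
cnt [7+:2] = (word>>7) & 0x3 = 1
ver [9+:2] = (word>>9) & 0x3 = 1
addr_hi [11+:5] = (word>>11) & 0x1f = 31

38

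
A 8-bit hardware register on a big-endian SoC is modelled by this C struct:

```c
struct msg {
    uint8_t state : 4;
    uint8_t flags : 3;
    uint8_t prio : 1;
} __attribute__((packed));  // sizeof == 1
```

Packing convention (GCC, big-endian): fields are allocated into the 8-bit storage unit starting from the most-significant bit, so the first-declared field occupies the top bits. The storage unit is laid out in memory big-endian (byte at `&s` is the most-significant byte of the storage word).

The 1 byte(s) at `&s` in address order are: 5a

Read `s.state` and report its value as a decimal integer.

[0]=0x5a (big-endian) → word 0x5a
state:4 @ bit 4 → (0x5a>>4)&0xf = 0x5  ←
flags:3 @ bit 1 → (0x5a>>1)&0x7 = 0x5
prio:1 @ bit 0 → (0x5a>>0)&0x1 = 0x0

5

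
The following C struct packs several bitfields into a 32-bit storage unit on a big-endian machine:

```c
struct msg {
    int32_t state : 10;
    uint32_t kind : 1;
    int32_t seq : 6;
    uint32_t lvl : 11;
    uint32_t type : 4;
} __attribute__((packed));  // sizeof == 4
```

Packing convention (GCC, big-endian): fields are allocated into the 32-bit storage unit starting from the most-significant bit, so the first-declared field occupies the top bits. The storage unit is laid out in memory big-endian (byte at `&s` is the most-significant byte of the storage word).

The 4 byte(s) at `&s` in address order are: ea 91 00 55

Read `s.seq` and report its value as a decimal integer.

-30

[0]=0xea [1]=0x91 [2]=0x00 [3]=0x55 (big-endian) → word 0xea910055
state:10 @ bit 22 → (0xea910055>>22)&0x3ff = 0x3aa
kind:1 @ bit 21 → (0xea910055>>21)&0x1 = 0x0
seq:6 @ bit 15 → (0xea910055>>15)&0x3f = 0x22  ←
lvl:11 @ bit 4 → (0xea910055>>4)&0x7ff = 0x5
type:4 @ bit 0 → (0xea910055>>0)&0xf = 0x5
seq signed 6b, MSB=1: 34 - 64 = -30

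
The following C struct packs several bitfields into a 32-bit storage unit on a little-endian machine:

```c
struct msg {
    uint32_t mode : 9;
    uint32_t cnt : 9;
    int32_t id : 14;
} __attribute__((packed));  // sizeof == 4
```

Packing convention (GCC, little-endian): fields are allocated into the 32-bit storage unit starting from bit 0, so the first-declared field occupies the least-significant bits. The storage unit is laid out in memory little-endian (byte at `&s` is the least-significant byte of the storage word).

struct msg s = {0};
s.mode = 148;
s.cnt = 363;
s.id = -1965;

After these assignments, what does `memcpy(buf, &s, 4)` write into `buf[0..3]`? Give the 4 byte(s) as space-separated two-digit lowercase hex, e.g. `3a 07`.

94 d6 4e e1

mode:9 = 148 → 0x94 << 0 → word 0x00000094
cnt:9 = 363 → 0x16b << 9 → word 0x0002d694
id:14 = -1965 → 0x3853 << 18 → word 0xe14ed694
word = 0xe14ed694 → little-endian bytes:
  [0]=0x94  [1]=0xd6  [2]=0x4e  [3]=0xe1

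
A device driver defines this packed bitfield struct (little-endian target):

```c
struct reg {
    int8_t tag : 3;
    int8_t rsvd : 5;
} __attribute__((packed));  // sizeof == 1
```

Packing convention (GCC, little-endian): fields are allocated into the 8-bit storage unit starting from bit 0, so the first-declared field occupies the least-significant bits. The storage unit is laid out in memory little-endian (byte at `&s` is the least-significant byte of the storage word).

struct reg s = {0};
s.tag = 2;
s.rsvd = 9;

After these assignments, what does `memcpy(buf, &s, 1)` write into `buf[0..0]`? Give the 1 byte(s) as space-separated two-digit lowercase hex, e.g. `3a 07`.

tag:3 = 2 → 0x2 << 0 → word 0x02
rsvd:5 = 9 → 0x9 << 3 → word 0x4a
word = 0x4a → little-endian bytes:
  [0]=0x4a

4a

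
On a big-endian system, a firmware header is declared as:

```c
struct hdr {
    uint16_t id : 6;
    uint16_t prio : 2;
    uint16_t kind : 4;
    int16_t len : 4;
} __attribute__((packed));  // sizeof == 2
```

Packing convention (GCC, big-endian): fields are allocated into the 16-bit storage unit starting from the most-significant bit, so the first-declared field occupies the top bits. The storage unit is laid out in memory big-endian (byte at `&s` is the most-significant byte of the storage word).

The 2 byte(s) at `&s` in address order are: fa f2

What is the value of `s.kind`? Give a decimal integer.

15

[0]=0xfa [1]=0xf2 (big-endian) → word 0xfaf2
id [10+:6] = (word>>10) & 0x3f = 62
prio [8+:2] = (word>>8) & 0x3 = 2
kind [4+:4] = (word>>4) & 0xf = 15  ←
len [0+:4] = (word>>0) & 0xf = 2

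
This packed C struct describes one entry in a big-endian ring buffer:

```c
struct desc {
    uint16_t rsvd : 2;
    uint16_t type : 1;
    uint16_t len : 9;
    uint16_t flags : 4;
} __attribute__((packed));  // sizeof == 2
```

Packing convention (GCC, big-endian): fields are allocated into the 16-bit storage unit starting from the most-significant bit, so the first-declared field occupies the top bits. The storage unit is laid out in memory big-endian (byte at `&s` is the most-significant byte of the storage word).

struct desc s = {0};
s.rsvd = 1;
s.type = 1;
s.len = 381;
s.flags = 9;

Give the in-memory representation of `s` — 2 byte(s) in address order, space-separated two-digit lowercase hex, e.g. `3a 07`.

rsvd:2 = 1 → 0x1 << 14 → word 0x4000
type:1 = 1 → 0x1 << 13 → word 0x6000
len:9 = 381 → 0x17d << 4 → word 0x77d0
flags:4 = 9 → 0x9 << 0 → word 0x77d9
word = 0x77d9 → big-endian bytes:
  [0]=0x77  [1]=0xd9

77 d9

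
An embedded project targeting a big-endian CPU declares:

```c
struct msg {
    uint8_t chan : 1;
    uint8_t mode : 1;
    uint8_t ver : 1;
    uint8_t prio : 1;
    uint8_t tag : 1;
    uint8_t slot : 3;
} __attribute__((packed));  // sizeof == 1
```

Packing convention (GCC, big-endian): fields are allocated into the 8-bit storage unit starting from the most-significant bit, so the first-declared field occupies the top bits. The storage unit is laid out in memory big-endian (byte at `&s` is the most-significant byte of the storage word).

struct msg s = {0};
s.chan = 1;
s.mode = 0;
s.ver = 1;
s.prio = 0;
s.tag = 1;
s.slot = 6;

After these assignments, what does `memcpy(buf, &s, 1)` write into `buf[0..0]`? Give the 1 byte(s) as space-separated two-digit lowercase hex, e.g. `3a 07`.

chan (1b) val=1 bits=0x1 at bit 7: 0x80
mode (1b) val=0 bits=0x0 at bit 6: 0x80
ver (1b) val=1 bits=0x1 at bit 5: 0xa0
prio (1b) val=0 bits=0x0 at bit 4: 0xa0
tag (1b) val=1 bits=0x1 at bit 3: 0xa8
slot (3b) val=6 bits=0x6 at bit 0: 0xae
word = 0xae → big-endian bytes:
  [0]=0xae

ae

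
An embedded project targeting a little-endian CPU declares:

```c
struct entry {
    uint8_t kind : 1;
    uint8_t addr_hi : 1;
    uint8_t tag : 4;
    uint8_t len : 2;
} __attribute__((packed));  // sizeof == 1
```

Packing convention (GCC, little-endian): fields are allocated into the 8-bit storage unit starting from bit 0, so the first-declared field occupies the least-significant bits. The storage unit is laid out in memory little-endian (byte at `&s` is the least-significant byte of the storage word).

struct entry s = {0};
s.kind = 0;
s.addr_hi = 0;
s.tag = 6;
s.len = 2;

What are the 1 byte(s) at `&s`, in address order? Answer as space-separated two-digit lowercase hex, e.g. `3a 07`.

kind:1 = 0 → 0x0 << 0 → word 0x00
addr_hi:1 = 0 → 0x0 << 1 → word 0x00
tag:4 = 6 → 0x6 << 2 → word 0x18
len:2 = 2 → 0x2 << 6 → word 0x98
word = 0x98 → little-endian bytes:
  [0]=0x98

98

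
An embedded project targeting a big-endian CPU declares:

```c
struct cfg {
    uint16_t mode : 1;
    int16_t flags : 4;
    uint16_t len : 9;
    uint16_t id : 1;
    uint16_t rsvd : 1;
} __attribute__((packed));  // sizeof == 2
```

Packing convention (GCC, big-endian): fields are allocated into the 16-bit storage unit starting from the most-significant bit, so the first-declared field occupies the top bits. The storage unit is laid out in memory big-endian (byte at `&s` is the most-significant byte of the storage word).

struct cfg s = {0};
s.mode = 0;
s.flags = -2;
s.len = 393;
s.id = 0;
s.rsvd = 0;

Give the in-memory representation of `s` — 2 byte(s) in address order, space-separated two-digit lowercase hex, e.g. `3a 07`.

76 24

mode:1 = 0 → 0x0 << 15 → word 0x0000
flags:4 = -2 → 0xe << 11 → word 0x7000
len:9 = 393 → 0x189 << 2 → word 0x7624
id:1 = 0 → 0x0 << 1 → word 0x7624
rsvd:1 = 0 → 0x0 << 0 → word 0x7624
word = 0x7624 → big-endian bytes:
  [0]=0x76  [1]=0x24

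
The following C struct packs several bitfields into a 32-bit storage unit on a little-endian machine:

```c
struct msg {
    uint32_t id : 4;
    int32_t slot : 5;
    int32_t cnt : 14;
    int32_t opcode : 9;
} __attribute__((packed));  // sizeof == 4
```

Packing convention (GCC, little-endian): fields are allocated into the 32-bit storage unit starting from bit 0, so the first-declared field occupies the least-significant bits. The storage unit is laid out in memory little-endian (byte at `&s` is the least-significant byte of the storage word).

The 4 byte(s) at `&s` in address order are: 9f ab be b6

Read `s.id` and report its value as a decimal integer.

[0]=0x9f [1]=0xab [2]=0xbe [3]=0xb6 (little-endian) → word 0xb6beab9f
id:4 @ bit 0 → (0xb6beab9f>>0)&0xf = 0xf  ←
slot:5 @ bit 4 → (0xb6beab9f>>4)&0x1f = 0x19
cnt:14 @ bit 9 → (0xb6beab9f>>9)&0x3fff = 0x1f55
opcode:9 @ bit 23 → (0xb6beab9f>>23)&0x1ff = 0x16d

15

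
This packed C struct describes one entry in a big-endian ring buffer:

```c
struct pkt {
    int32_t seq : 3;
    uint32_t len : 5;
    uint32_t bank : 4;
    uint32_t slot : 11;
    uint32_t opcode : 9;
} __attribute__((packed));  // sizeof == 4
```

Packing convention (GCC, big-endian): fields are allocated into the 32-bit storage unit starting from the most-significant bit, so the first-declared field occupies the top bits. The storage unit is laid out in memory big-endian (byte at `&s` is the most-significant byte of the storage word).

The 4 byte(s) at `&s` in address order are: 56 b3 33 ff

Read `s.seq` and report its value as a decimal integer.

2

[0]=0x56 [1]=0xb3 [2]=0x33 [3]=0xff (big-endian) → word 0x56b333ff
seq:3 @ bit 29 → (0x56b333ff>>29)&0x7 = 0x2  ←
len:5 @ bit 24 → (0x56b333ff>>24)&0x1f = 0x16
bank:4 @ bit 20 → (0x56b333ff>>20)&0xf = 0xb
slot:11 @ bit 9 → (0x56b333ff>>9)&0x7ff = 0x199
opcode:9 @ bit 0 → (0x56b333ff>>0)&0x1ff = 0x1ff
seq signed 3b, MSB=0: value = 2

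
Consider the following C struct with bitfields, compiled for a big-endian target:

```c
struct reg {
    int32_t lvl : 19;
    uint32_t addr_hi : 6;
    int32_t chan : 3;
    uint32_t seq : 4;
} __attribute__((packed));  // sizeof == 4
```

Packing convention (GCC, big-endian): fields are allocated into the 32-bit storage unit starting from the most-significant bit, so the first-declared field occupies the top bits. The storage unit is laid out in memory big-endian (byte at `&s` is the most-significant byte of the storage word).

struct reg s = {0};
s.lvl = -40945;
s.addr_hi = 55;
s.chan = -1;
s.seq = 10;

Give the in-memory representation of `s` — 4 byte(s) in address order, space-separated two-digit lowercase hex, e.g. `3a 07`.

lvl:19 = -40945 → 0x7600f << 13 → word 0xec01e000
addr_hi:6 = 55 → 0x37 << 7 → word 0xec01fb80
chan:3 = -1 → 0x7 << 4 → word 0xec01fbf0
seq:4 = 10 → 0xa << 0 → word 0xec01fbfa
word = 0xec01fbfa → big-endian bytes:
  [0]=0xec  [1]=0x01  [2]=0xfb  [3]=0xfa

ec 01 fb fa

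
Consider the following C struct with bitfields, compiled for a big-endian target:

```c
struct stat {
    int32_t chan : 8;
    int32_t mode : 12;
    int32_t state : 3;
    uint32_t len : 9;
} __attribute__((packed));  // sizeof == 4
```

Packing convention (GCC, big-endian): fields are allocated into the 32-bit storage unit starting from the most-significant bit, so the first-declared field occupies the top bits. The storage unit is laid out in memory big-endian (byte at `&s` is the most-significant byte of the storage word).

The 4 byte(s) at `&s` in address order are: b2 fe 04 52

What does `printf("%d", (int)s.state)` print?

2

[0]=0xb2 [1]=0xfe [2]=0x04 [3]=0x52 (big-endian) → word 0xb2fe0452
chan [24+:8] = (word>>24) & 0xff = 178
mode [12+:12] = (word>>12) & 0xfff = 4064
state [9+:3] = (word>>9) & 0x7 = 2  ←
len [0+:9] = (word>>0) & 0x1ff = 82
state signed 3b, MSB=0: value = 2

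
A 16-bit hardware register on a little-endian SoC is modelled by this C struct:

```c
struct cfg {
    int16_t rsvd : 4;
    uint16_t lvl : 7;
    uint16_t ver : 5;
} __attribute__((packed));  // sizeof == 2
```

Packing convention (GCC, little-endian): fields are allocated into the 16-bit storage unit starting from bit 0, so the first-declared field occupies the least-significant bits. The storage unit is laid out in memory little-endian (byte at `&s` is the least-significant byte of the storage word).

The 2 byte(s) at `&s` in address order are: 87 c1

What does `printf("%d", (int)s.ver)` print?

[0]=0x87 [1]=0xc1 (little-endian) → word 0xc187
rsvd [0+:4] = (word>>0) & 0xf = 7
lvl [4+:7] = (word>>4) & 0x7f = 24
ver [11+:5] = (word>>11) & 0x1f = 24  ←

24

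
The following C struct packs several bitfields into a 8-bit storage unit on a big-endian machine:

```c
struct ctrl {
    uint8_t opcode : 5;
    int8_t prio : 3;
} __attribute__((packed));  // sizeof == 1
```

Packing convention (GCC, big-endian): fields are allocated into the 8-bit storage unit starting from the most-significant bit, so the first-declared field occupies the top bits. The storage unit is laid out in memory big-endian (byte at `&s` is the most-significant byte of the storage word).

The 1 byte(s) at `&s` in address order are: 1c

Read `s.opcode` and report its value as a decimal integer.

[0]=0x1c (big-endian) → word 0x1c
opcode:5 @ bit 3 → (0x1c>>3)&0x1f = 0x3  ←
prio:3 @ bit 0 → (0x1c>>0)&0x7 = 0x4

3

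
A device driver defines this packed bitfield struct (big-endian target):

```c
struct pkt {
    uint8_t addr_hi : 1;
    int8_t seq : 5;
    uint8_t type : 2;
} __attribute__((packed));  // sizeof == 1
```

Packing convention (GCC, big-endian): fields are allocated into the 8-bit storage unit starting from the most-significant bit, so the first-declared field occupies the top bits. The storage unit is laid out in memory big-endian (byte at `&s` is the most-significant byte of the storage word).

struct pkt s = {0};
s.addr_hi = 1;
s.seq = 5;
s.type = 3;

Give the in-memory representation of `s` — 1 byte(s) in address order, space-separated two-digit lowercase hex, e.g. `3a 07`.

[7+:1] addr_hi=1 & 0x1 = 0x1; word=0x80
[2+:5] seq=5 & 0x1f = 0x5; word=0x94
[0+:2] type=3 & 0x3 = 0x3; word=0x97
word = 0x97 → big-endian bytes:
  [0]=0x97

97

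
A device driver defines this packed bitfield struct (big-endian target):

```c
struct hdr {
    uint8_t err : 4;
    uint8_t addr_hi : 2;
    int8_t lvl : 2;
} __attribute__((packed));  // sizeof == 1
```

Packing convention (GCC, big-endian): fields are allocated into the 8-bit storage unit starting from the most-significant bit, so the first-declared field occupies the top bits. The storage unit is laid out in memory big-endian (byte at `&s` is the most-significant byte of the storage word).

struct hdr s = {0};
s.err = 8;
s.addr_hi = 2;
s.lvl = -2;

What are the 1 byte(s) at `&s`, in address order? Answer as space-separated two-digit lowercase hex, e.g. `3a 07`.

err (4b) val=8 bits=0x8 at bit 4: 0x80
addr_hi (2b) val=2 bits=0x2 at bit 2: 0x88
lvl (2b) val=-2 bits=0x2 at bit 0: 0x8a
word = 0x8a → big-endian bytes:
  [0]=0x8a

8a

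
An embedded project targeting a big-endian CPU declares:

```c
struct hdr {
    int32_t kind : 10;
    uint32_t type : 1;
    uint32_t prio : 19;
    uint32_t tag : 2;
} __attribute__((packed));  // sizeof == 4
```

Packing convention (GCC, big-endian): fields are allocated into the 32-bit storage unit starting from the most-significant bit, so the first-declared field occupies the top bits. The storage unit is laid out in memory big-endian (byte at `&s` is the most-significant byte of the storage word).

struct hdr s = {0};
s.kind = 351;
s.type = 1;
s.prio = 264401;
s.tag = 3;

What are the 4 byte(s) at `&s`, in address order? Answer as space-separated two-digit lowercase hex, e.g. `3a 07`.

[22+:10] kind=351 & 0x3ff = 0x15f; word=0x57c00000
[21+:1] type=1 & 0x1 = 0x1; word=0x57e00000
[2+:19] prio=264401 & 0x7ffff = 0x408d1; word=0x57f02344
[0+:2] tag=3 & 0x3 = 0x3; word=0x57f02347
word = 0x57f02347 → big-endian bytes:
  [0]=0x57  [1]=0xf0  [2]=0x23  [3]=0x47

57 f0 23 47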